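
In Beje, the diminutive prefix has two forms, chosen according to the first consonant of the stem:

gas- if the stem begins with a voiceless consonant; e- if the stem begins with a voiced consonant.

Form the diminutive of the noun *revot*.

erevot

*revot* — first consonant /r/ (voiced) → e- → *erevot*.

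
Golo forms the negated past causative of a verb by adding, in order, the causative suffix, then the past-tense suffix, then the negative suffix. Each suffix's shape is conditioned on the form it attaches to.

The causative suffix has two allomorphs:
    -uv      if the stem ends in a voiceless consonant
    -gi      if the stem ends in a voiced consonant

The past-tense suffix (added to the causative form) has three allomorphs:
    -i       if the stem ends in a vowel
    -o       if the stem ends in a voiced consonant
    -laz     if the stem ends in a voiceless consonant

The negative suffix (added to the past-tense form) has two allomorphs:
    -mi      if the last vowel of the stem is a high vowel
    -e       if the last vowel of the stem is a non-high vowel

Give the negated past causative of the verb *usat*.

Since the final consonant of *usat* is /t/ (voiceless), it takes -uv, giving *usatuv*.
The causative form *usatuv* — final sound /v/ (a voiced consonant) → -o → *usatuvo*.
The past-tense form *usatuvo* — last vowel /o/ (a non-high vowel) → -e → *usatuvoe*.

usatuvoe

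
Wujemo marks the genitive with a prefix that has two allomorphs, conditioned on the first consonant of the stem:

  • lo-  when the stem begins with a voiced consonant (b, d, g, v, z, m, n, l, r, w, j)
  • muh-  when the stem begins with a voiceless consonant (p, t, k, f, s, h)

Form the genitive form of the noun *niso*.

Since the first consonant of *niso* is /n/ (voiced), it takes lo-, giving *loniso*.

loniso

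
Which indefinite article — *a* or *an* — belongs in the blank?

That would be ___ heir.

an

The indefinite article is chosen by the initial *sound* of the following word, not its spelling.
*heir* begins with the sound /ɛ/ (silent h) — a vowel sound.
So the article is *an*: That would be an heir.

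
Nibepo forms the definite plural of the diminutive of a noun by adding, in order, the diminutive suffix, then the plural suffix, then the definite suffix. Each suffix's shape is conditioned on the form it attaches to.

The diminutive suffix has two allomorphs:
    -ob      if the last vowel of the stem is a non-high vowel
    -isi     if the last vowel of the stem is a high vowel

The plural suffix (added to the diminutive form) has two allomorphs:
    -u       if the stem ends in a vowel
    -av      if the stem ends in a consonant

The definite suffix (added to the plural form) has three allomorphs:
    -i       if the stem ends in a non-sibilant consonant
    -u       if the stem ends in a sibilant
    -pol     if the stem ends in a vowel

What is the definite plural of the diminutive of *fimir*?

*fimir*: last vowel = /i/, a high vowel → -isi → *fimirisi*.
The final sound of the diminutive form *fimirisi* is /i/, which is a vowel, so the plural suffix is -u, giving *fimirisiu*.
The plural form *fimirisiu* — final sound /u/ (a vowel) → -pol → *fimirisiupol*.

fimirisiupol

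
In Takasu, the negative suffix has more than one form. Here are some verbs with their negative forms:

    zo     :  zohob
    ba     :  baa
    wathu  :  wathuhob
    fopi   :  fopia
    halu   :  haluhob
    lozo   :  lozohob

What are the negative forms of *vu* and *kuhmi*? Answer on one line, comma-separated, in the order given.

vuhob, kuhmia

The suffix is conditioned by the last vowel: -hob when the last vowel of the stem is a rounded vowel (*zo*, *wathu*, *halu*, *lozo*); -a when the last vowel of the stem is an unrounded vowel (*ba*, *fopi*).
*vu*: last vowel = /u/, a rounded vowel → -hob → *vuhob*.
*kuhmi* — last vowel /i/ (an unrounded vowel) → -a → *kuhmia*.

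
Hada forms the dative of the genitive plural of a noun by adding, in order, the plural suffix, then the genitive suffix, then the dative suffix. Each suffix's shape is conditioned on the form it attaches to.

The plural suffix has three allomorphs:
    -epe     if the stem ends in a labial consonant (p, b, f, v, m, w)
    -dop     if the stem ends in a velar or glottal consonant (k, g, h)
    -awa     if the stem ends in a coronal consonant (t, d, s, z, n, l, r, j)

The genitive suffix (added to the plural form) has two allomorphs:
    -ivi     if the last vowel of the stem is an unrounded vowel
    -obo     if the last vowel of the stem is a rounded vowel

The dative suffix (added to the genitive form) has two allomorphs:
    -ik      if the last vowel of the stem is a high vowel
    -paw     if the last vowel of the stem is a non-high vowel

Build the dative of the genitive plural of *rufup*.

rufupepeiviik

Since the final consonant of *rufup* is /p/ (labial), it takes -epe, giving *rufupepe*.
The plural form *rufupepe*: last vowel = /e/, an unrounded vowel → -ivi → *rufupepeivi*.
The genitive form *rufupepeivi*: last vowel = /i/, a high vowel → -ik → *rufupepeiviik*.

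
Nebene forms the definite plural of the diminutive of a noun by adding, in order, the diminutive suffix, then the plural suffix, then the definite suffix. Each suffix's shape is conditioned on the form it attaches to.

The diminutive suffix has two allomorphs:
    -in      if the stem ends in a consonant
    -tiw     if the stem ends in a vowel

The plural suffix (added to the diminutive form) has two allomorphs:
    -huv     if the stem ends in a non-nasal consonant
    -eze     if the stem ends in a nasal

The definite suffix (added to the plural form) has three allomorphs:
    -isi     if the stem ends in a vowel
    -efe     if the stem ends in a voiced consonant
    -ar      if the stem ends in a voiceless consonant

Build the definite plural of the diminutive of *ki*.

*ki* — final sound /i/ (a vowel) → -tiw → *kitiw*.
The diminutive form *kitiw*: final consonant = /w/, non-nasal → -huv → *kitiwhuv*.
The plural form *kitiwhuv*: final sound = /v/, a voiced consonant → -efe → *kitiwhuvefe*.

kitiwhuvefe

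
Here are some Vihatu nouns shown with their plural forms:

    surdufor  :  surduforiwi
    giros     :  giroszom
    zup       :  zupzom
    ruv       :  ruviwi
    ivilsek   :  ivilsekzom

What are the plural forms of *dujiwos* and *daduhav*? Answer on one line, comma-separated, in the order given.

The pattern is voicing of the final consonant: -zom when the stem ends in a voiceless consonant (*giros*, *zup*, *ivilsek*); -iwi when the stem ends in a voiced consonant (*surdufor*, *ruv*).
The final consonant of *dujiwos* is /s/, which is voiceless, so the suffix is -zom, giving *dujiwoszom*.
Since the final consonant of *daduhav* is /v/ (voiced), it takes -iwi, giving *daduhaviwi*.

dujiwoszom, daduhaviwi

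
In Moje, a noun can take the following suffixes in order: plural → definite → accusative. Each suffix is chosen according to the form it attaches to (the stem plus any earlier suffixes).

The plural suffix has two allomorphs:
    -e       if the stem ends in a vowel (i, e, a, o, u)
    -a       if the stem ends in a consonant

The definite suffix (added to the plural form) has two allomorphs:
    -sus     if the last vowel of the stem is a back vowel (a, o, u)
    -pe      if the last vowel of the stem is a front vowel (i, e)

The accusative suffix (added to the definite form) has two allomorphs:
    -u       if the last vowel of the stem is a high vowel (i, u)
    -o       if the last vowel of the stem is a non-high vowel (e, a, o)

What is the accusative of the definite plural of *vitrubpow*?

*vitrubpow*: final sound = /w/, a consonant → -a → *vitrubpowa*.
Since the last vowel of the plural form *vitrubpowa* is /a/ (a back vowel), it takes -sus, giving *vitrubpowasus*.
Since the last vowel of the definite form *vitrubpowasus* is /u/ (a high vowel), it takes -u, giving *vitrubpowasusu*.

vitrubpowasusu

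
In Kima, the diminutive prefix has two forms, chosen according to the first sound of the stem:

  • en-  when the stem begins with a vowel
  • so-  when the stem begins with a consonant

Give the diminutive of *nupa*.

Since the first sound of *nupa* is /n/ (a consonant), it takes so-, giving *sonupa*.

sonupa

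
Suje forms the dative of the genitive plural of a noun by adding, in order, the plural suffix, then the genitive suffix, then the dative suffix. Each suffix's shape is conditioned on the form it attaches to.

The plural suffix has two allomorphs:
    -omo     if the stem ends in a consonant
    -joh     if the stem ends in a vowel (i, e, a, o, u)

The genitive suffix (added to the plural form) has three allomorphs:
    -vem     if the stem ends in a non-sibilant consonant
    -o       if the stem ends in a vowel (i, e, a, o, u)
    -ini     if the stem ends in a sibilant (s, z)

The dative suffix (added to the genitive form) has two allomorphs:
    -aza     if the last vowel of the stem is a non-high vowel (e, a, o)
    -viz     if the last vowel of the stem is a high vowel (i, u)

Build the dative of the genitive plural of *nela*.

*nela* — final sound /a/ (a vowel) → -joh → *nelajoh*.
Since the final sound of the plural form *nelajoh* is /h/ (a non-sibilant consonant), it takes -vem, giving *nelajohvem*.
The genitive form *nelajohvem*: last vowel = /e/, a non-high vowel → -aza → *nelajohvemaza*.

nelajohvemaza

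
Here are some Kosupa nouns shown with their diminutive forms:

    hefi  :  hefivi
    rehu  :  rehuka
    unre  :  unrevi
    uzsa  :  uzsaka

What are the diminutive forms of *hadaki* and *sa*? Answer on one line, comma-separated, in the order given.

hadakivi, saka

The pattern is front/back vowel harmony: -vi when the last vowel of the stem is a front vowel (*hefi*, *unre*); -ka when the last vowel of the stem is a back vowel (*rehu*, *uzsa*).
Since the last vowel of *hadaki* is /i/ (a front vowel), it takes -vi, giving *hadakivi*.
Since the last vowel of *sa* is /a/ (a back vowel), it takes -ka, giving *saka*.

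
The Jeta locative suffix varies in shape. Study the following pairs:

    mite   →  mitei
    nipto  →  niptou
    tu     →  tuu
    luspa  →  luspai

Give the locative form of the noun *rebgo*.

rebgou

The alternation tracks the last vowel of the stem — -u when the last vowel of the stem is a rounded vowel (*nipto*, *tu*); -i when the last vowel of the stem is an unrounded vowel (*mite*, *luspa*).
*rebgo*: last vowel = /o/, a rounded vowel → -u → *rebgou*.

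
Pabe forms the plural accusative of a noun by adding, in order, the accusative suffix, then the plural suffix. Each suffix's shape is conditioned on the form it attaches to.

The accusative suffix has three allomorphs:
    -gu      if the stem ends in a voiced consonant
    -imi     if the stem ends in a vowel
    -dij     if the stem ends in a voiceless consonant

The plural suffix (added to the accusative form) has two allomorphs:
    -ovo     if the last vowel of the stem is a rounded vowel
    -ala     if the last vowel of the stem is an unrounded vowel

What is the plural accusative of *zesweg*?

*zesweg* — final sound /g/ (a voiced consonant) → -gu → *zesweggu*.
Since the last vowel of the accusative form *zesweggu* is /u/ (a rounded vowel), it takes -ovo, giving *zeswegguovo*.

zeswegguovo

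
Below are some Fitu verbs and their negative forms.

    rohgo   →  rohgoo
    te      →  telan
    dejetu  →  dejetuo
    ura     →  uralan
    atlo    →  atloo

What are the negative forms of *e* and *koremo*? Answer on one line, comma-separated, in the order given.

The alternation tracks the last vowel of the stem — -o when the last vowel of the stem is a rounded vowel (*rohgo*, *dejetu*, *atlo*); -lan when the last vowel of the stem is an unrounded vowel (*te*, *ura*).
Since the last vowel of *e* is /e/ (an unrounded vowel), it takes -lan, giving *elan*.
The last vowel of *koremo* is /o/, which is a rounded vowel, so the suffix is -o, giving *koremoo*.

elan, koremoo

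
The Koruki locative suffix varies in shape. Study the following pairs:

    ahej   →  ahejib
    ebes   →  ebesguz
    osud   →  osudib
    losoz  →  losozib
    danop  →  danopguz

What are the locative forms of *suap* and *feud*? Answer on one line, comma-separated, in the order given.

The alternation tracks the final consonant of the stem — -guz when the stem ends in a voiceless consonant (*ebes*, *danop*); -ib when the stem ends in a voiced consonant (*ahej*, *osud*, *losoz*).
The final consonant of *suap* is /p/, which is voiceless, so the suffix is -guz, giving *suapguz*.
Since the final consonant of *feud* is /d/ (voiced), it takes -ib, giving *feudib*.

suapguz, feudib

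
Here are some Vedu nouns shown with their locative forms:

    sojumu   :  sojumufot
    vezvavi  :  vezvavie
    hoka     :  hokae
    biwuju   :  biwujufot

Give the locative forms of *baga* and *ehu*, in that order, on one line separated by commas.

bagae, ehufot

The alternation tracks the last vowel of the stem — -fot when the last vowel of the stem is a rounded vowel (*sojumu*, *biwuju*); -e when the last vowel of the stem is an unrounded vowel (*vezvavi*, *hoka*).
*baga*: last vowel = /a/, an unrounded vowel → -e → *bagae*.
*ehu*: last vowel = /u/, a rounded vowel → -fot → *ehufot*.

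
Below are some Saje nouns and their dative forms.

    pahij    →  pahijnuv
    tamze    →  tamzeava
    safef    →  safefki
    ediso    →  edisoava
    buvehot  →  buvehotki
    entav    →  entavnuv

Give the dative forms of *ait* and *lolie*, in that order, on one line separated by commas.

The alternation tracks the final sound of the stem — -ki when the stem ends in a voiceless consonant (*safef*, *buvehot*); -nuv when the stem ends in a voiced consonant (*pahij*, *entav*); -ava when the stem ends in a vowel (*tamze*, *ediso*).
The final sound of *ait* is /t/, which is a voiceless consonant, so the suffix is -ki, giving *aitki*.
The final sound of *lolie* is /e/, which is a vowel, so the suffix is -ava, giving *lolieava*.

aitki, lolieava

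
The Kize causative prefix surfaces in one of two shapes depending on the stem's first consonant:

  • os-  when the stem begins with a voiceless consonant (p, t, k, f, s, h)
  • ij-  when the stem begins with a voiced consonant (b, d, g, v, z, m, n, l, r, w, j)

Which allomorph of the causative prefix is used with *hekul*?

*hekul*: first consonant = /h/, voiceless → os-.

os-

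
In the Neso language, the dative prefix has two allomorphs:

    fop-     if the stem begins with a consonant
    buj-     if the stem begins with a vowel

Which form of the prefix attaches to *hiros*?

Since the first sound of *hiros* is /h/ (a consonant), it takes fop-.

fop-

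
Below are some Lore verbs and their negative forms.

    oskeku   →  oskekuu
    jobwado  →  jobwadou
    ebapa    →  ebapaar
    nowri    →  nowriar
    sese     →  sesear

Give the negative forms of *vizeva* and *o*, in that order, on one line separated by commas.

vizevaar, ou

The suffix is conditioned by the last vowel: -u when the last vowel of the stem is a rounded vowel (*oskeku*, *jobwado*); -ar when the last vowel of the stem is an unrounded vowel (*ebapa*, *nowri*, *sese*).
*vizeva*: last vowel = /a/, an unrounded vowel → -ar → *vizevaar*.
*o*: last vowel = /o/, a rounded vowel → -u → *ou*.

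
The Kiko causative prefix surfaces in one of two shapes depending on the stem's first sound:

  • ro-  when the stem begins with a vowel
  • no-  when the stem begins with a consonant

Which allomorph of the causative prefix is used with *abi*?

Since the first sound of *abi* is /a/ (a vowel), it takes ro-.

ro-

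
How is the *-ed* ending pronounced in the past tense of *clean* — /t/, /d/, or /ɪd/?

/d/

The stem *clean* ends in a voiced sound other than /d/.
The -ed suffix is realized as /ɪd/ after /t, d/; as /t/ after other voiceless consonants; and as /d/ after other voiced sounds.
So -ed on *clean* is pronounced /d/.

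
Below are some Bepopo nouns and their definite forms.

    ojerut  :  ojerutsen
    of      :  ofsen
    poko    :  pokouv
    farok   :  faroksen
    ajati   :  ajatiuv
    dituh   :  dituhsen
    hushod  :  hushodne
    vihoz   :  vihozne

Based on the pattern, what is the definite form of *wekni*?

The pattern is voicing of the final sound: -sen when the stem ends in a voiceless consonant (*ojerut*, *of*, *farok*, *dituh*); -ne when the stem ends in a voiced consonant (*hushod*, *vihoz*); -uv when the stem ends in a vowel (*poko*, *ajati*).
Since the final sound of *wekni* is /i/ (a vowel), it takes -uv, giving *wekniuv*.

wekniuv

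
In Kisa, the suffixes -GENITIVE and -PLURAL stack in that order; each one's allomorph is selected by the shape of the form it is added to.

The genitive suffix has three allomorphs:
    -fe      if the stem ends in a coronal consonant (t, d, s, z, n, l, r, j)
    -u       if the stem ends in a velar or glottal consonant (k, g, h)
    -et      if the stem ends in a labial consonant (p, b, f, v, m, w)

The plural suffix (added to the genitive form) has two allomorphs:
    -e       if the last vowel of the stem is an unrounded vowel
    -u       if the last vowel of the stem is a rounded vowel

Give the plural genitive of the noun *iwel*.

*iwel* — final consonant /l/ (coronal) → -fe → *iwelfe*.
The last vowel of the genitive form *iwelfe* is /e/, which is an unrounded vowel, so the plural suffix is -e, giving *iwelfee*.

iwelfee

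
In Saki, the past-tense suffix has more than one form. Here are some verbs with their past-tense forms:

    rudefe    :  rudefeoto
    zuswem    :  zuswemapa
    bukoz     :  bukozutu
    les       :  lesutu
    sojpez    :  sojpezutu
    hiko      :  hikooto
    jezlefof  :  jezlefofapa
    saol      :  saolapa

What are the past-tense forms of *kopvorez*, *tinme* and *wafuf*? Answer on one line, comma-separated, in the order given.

kopvorezutu, tinmeoto, wafufapa

Looking at the final sound of each stem: -utu when the stem ends in a sibilant (*bukoz*, *les*, *sojpez*); -apa when the stem ends in a non-sibilant consonant (*zuswem*, *jezlefof*, *saol*); -oto when the stem ends in a vowel (*rudefe*, *hiko*).
*kopvorez* — final sound /z/ (a sibilant) → -utu → *kopvorezutu*.
The final sound of *tinme* is /e/, which is a vowel, so the suffix is -oto, giving *tinmeoto*.
*wafuf* — final sound /f/ (a non-sibilant consonant) → -apa → *wafufapa*.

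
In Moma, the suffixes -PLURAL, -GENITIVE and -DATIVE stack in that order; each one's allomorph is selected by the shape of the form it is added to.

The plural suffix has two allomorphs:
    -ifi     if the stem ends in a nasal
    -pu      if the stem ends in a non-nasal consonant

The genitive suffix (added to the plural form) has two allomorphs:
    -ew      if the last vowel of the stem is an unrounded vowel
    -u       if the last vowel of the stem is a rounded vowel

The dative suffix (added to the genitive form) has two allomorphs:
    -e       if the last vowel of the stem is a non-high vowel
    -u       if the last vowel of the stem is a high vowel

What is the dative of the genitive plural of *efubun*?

efubunifiewe

*efubun*: final consonant = /n/, a nasal → -ifi → *efubunifi*.
The plural form *efubunifi* — last vowel /i/ (an unrounded vowel) → -ew → *efubunifiew*.
The last vowel of the genitive form *efubunifiew* is /e/, which is a non-high vowel, so the dative suffix is -e, giving *efubunifiewe*.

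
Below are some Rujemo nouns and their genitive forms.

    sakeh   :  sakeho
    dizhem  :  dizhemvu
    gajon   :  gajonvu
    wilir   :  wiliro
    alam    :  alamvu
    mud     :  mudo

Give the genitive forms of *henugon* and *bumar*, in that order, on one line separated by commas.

The alternation tracks the final consonant of the stem — -vu when the stem ends in a nasal (*dizhem*, *gajon*, *alam*); -o when the stem ends in a non-nasal consonant (*sakeh*, *wilir*, *mud*).
Since the final consonant of *henugon* is /n/ (a nasal), it takes -vu, giving *henugonvu*.
*bumar* — final consonant /r/ (non-nasal) → -o → *bumaro*.

henugonvu, bumaro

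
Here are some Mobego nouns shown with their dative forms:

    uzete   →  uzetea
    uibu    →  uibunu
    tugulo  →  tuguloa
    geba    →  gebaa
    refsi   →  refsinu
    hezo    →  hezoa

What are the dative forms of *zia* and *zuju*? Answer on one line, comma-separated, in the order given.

Looking at the last vowel of each stem: -nu when the last vowel of the stem is a high vowel (*uibu*, *refsi*); -a when the last vowel of the stem is a non-high vowel (*uzete*, *tugulo*, *geba*, *hezo*).
Since the last vowel of *zia* is /a/ (a non-high vowel), it takes -a, giving *ziaa*.
*zuju*: last vowel = /u/, a high vowel → -nu → *zujunu*.

ziaa, zujunu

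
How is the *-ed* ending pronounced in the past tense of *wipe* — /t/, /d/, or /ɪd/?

The stem *wipe* ends in a voiceless consonant other than /t/.
The -ed suffix is realized as /ɪd/ after /t, d/; as /t/ after other voiceless consonants; and as /d/ after other voiced sounds.
So -ed on *wipe* is pronounced /t/.

/t/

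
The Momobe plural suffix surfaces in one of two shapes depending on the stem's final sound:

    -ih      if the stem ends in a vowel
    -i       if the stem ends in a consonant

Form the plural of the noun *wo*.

woih

The final sound of *wo* is /o/, which is a vowel, so the suffix is -ih, giving *woih*.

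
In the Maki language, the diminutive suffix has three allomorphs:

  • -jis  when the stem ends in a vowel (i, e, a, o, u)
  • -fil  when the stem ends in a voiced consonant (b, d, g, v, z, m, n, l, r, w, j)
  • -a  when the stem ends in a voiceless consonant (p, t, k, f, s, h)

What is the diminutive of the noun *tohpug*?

The final sound of *tohpug* is /g/, which is a voiced consonant, so the suffix is -fil, giving *tohpugfil*.

tohpugfil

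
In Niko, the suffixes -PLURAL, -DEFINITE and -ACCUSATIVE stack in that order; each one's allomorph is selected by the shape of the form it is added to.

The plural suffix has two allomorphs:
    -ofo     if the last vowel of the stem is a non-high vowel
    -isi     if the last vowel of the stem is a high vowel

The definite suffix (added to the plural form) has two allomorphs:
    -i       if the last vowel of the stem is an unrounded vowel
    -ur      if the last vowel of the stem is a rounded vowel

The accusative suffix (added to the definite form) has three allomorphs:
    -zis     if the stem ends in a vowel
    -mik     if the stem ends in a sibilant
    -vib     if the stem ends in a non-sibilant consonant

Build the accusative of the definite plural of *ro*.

The last vowel of *ro* is /o/, which is a non-high vowel, so the plural suffix is -ofo, giving *roofo*.
Since the last vowel of the plural form *roofo* is /o/ (a rounded vowel), it takes -ur, giving *roofour*.
The final sound of the definite form *roofour* is /r/, which is a non-sibilant consonant, so the accusative suffix is -vib, giving *roofourvib*.

roofourvib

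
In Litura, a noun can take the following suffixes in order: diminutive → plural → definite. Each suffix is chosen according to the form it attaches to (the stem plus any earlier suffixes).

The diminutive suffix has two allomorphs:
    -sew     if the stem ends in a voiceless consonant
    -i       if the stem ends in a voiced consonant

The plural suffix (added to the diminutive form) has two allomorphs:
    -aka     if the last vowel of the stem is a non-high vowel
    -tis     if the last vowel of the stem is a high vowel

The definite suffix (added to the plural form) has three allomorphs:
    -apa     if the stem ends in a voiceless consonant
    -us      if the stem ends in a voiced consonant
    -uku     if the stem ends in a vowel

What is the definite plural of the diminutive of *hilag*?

*hilag*: final consonant = /g/, voiced → -i → *hilagi*.
Since the last vowel of the diminutive form *hilagi* is /i/ (a high vowel), it takes -tis, giving *hilagitis*.
The final sound of the plural form *hilagitis* is /s/, which is a voiceless consonant, so the definite suffix is -apa, giving *hilagitisapa*.

hilagitisapa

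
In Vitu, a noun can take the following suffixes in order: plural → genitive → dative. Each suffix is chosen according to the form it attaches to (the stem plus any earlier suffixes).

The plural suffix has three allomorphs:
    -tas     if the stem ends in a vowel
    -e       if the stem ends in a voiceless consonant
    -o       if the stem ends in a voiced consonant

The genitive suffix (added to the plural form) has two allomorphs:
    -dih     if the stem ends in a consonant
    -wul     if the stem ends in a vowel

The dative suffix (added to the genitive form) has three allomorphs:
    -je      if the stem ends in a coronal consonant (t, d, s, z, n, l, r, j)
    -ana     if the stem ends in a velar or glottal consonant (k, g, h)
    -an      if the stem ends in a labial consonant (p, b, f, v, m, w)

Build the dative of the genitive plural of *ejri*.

Since the final sound of *ejri* is /i/ (a vowel), it takes -tas, giving *ejritas*.
The plural form *ejritas*: final sound = /s/, a consonant → -dih → *ejritasdih*.
The final consonant of the genitive form *ejritasdih* is /h/, which is velar/glottal, so the dative suffix is -ana, giving *ejritasdihana*.

ejritasdihana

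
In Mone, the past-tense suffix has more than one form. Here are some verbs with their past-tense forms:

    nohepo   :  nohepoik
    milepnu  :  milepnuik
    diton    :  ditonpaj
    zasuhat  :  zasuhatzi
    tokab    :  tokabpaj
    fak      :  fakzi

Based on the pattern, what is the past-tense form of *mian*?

mianpaj

The alternation tracks the final sound of the stem — -zi when the stem ends in a voiceless consonant (*zasuhat*, *fak*); -paj when the stem ends in a voiced consonant (*diton*, *tokab*); -ik when the stem ends in a vowel (*nohepo*, *milepnu*).
*mian*: final sound = /n/, a voiced consonant → -paj → *mianpaj*.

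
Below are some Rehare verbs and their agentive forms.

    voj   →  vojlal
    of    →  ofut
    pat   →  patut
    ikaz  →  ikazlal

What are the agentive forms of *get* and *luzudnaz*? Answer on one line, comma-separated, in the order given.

The suffix is conditioned by the final consonant: -ut when the stem ends in a voiceless consonant (*of*, *pat*); -lal when the stem ends in a voiced consonant (*voj*, *ikaz*).
*get* — final consonant /t/ (voiceless) → -ut → *getut*.
Since the final consonant of *luzudnaz* is /z/ (voiced), it takes -lal, giving *luzudnazlal*.

getut, luzudnazlal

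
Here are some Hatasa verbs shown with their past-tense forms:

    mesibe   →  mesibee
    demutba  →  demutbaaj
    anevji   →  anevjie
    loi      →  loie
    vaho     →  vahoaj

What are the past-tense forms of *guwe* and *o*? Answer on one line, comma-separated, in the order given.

guwee, oaj

The suffix is conditioned by the last vowel: -e when the last vowel of the stem is a front vowel (*mesibe*, *anevji*, *loi*); -aj when the last vowel of the stem is a back vowel (*demutba*, *vaho*).
Since the last vowel of *guwe* is /e/ (a front vowel), it takes -e, giving *guwee*.
*o* — last vowel /o/ (a back vowel) → -aj → *oaj*.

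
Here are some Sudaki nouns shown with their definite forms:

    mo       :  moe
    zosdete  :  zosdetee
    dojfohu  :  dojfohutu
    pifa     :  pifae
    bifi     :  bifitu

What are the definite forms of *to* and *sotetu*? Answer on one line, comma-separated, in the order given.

The pattern is height harmony: -tu when the last vowel of the stem is a high vowel (*dojfohu*, *bifi*); -e when the last vowel of the stem is a non-high vowel (*mo*, *zosdete*, *pifa*).
*to*: last vowel = /o/, a non-high vowel → -e → *toe*.
Since the last vowel of *sotetu* is /u/ (a high vowel), it takes -tu, giving *sotetutu*.

toe, sotetutu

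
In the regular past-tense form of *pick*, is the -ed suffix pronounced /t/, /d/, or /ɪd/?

/t/

The stem *pick* ends in a voiceless consonant other than /t/.
The -ed suffix is realized as /ɪd/ after /t, d/; as /t/ after other voiceless consonants; and as /d/ after other voiced sounds.
So -ed on *pick* is pronounced /t/.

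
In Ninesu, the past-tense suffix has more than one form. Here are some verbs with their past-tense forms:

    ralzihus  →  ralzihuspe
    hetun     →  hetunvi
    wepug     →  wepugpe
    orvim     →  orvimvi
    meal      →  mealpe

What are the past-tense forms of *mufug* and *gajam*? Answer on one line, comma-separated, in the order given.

mufugpe, gajamvi

The suffix is conditioned by the final consonant: -vi when the stem ends in a nasal (*hetun*, *orvim*); -pe when the stem ends in a non-nasal consonant (*ralzihus*, *wepug*, *meal*).
The final consonant of *mufug* is /g/, which is non-nasal, so the suffix is -pe, giving *mufugpe*.
The final consonant of *gajam* is /m/, which is a nasal, so the suffix is -vi, giving *gajamvi*.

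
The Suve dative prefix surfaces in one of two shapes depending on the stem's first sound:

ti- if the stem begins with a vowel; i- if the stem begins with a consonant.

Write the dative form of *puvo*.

ipuvo

Since the first sound of *puvo* is /p/ (a consonant), it takes i-, giving *ipuvo*.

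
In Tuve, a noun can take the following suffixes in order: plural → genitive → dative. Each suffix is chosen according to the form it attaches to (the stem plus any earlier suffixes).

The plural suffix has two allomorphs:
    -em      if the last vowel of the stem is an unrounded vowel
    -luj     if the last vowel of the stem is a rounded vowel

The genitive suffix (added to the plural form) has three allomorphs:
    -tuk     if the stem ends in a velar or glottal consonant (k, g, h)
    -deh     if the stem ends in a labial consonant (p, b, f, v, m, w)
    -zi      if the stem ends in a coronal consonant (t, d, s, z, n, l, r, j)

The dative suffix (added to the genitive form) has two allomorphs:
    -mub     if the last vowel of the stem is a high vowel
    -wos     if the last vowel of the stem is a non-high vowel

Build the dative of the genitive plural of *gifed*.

gifedemdehwos

*gifed*: last vowel = /e/, an unrounded vowel → -em → *gifedem*.
The plural form *gifedem* — final consonant /m/ (labial) → -deh → *gifedemdeh*.
The last vowel of the genitive form *gifedemdeh* is /e/, which is a non-high vowel, so the dative suffix is -wos, giving *gifedemdehwos*.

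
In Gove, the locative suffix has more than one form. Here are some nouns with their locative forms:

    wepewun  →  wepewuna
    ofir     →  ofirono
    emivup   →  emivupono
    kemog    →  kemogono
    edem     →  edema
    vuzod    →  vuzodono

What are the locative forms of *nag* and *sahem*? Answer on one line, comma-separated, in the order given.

nagono, sahema

The alternation tracks the final consonant of the stem — -a when the stem ends in a nasal (*wepewun*, *edem*); -ono when the stem ends in a non-nasal consonant (*ofir*, *emivup*, *kemog*, *vuzod*).
The final consonant of *nag* is /g/, which is non-nasal, so the suffix is -ono, giving *nagono*.
*sahem*: final consonant = /m/, a nasal → -a → *sahema*.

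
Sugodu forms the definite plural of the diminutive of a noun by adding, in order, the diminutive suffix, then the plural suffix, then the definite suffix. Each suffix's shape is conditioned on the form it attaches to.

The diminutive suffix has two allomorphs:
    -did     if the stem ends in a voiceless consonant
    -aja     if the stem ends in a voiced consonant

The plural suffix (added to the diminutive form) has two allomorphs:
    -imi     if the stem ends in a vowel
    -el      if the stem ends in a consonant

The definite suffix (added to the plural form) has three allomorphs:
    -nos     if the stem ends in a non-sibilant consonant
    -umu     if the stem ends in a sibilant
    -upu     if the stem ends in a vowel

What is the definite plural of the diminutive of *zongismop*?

zongismopdidelnos

Since the final consonant of *zongismop* is /p/ (voiceless), it takes -did, giving *zongismopdid*.
The diminutive form *zongismopdid* — final sound /d/ (a consonant) → -el → *zongismopdidel*.
Since the final sound of the plural form *zongismopdidel* is /l/ (a non-sibilant consonant), it takes -nos, giving *zongismopdidelnos*.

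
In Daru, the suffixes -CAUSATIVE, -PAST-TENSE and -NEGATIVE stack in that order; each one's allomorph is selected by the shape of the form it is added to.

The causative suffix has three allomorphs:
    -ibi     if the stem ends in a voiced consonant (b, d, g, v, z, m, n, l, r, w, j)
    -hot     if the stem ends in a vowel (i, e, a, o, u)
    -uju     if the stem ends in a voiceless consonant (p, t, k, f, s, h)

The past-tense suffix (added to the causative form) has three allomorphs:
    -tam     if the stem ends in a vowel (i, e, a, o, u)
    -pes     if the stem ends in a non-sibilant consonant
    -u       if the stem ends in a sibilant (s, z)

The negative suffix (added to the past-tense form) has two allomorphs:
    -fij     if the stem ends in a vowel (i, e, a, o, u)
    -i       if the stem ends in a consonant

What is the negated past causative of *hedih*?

*hedih*: final sound = /h/, a voiceless consonant → -uju → *hedihuju*.
The causative form *hedihuju*: final sound = /u/, a vowel → -tam → *hedihujutam*.
Since the final sound of the past-tense form *hedihujutam* is /m/ (a consonant), it takes -i, giving *hedihujutami*.

hedihujutami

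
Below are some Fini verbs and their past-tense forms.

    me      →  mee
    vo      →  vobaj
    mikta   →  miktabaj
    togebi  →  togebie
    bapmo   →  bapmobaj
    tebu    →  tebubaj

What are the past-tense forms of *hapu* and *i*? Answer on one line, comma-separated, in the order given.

hapubaj, ie

The pattern is front/back vowel harmony: -e when the last vowel of the stem is a front vowel (*me*, *togebi*); -baj when the last vowel of the stem is a back vowel (*vo*, *mikta*, *bapmo*, *tebu*).
The last vowel of *hapu* is /u/, which is a back vowel, so the suffix is -baj, giving *hapubaj*.
The last vowel of *i* is /i/, which is a front vowel, so the suffix is -e, giving *ie*.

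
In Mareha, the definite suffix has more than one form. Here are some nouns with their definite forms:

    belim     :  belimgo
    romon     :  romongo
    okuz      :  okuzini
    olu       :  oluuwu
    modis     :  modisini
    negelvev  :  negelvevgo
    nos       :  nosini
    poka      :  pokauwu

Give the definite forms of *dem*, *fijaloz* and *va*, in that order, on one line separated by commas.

The alternation tracks the final sound of the stem — -ini when the stem ends in a sibilant (*okuz*, *modis*, *nos*); -go when the stem ends in a non-sibilant consonant (*belim*, *romon*, *negelvev*); -uwu when the stem ends in a vowel (*olu*, *poka*).
Since the final sound of *dem* is /m/ (a non-sibilant consonant), it takes -go, giving *demgo*.
*fijaloz* — final sound /z/ (a sibilant) → -ini → *fijalozini*.
*va* — final sound /a/ (a vowel) → -uwu → *vauwu*.

demgo, fijalozini, vauwu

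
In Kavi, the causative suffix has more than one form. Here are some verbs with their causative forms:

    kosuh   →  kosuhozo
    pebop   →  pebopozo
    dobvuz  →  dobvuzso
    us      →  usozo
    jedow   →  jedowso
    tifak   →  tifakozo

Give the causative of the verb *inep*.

inepozo

Looking at the final consonant of each stem: -ozo when the stem ends in a voiceless consonant (*kosuh*, *pebop*, *us*, *tifak*); -so when the stem ends in a voiced consonant (*dobvuz*, *jedow*).
*inep*: final consonant = /p/, voiceless → -ozo → *inepozo*.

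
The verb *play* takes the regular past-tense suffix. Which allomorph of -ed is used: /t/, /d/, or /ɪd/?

/d/

The stem *play* ends in a voiced sound other than /d/.
The -ed suffix is realized as /ɪd/ after /t, d/; as /t/ after other voiceless consonants; and as /d/ after other voiced sounds.
So -ed on *play* is pronounced /d/.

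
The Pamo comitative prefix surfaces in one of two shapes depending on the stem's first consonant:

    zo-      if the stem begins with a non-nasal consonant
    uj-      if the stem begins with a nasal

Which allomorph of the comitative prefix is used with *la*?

*la* — first consonant /l/ (non-nasal) → zo-.

zo-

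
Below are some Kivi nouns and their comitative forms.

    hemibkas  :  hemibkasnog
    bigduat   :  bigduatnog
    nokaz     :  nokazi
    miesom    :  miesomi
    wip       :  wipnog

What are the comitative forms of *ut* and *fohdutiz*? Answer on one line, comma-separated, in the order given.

The pattern is voicing of the final consonant: -nog when the stem ends in a voiceless consonant (*hemibkas*, *bigduat*, *wip*); -i when the stem ends in a voiced consonant (*nokaz*, *miesom*).
*ut* — final consonant /t/ (voiceless) → -nog → *utnog*.
*fohdutiz*: final consonant = /z/, voiced → -i → *fohdutizi*.

utnog, fohdutizi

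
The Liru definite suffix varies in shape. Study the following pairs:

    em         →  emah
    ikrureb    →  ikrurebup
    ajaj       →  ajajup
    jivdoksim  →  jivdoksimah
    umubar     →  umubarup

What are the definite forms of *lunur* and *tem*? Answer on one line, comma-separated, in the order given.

lunurup, temah

The suffix is conditioned by the final consonant: -ah when the stem ends in a nasal (*em*, *jivdoksim*); -up when the stem ends in a non-nasal consonant (*ikrureb*, *ajaj*, *umubar*).
The final consonant of *lunur* is /r/, which is non-nasal, so the suffix is -up, giving *lunurup*.
*tem* — final consonant /m/ (a nasal) → -ah → *temah*.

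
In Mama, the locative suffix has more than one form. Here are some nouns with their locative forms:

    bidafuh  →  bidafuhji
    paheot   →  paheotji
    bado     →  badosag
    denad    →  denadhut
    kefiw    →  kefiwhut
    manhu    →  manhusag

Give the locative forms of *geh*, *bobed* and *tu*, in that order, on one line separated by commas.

gehji, bobedhut, tusag

The pattern is voicing of the final sound: -ji when the stem ends in a voiceless consonant (*bidafuh*, *paheot*); -hut when the stem ends in a voiced consonant (*denad*, *kefiw*); -sag when the stem ends in a vowel (*bado*, *manhu*).
*geh*: final sound = /h/, a voiceless consonant → -ji → *gehji*.
Since the final sound of *bobed* is /d/ (a voiced consonant), it takes -hut, giving *bobedhut*.
The final sound of *tu* is /u/, which is a vowel, so the suffix is -sag, giving *tusag*.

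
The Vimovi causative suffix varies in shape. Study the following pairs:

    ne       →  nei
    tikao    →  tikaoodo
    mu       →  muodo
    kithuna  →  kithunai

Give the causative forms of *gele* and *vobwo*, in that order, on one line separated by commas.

gelei, vobwoodo

Looking at the last vowel of each stem: -odo when the last vowel of the stem is a rounded vowel (*tikao*, *mu*); -i when the last vowel of the stem is an unrounded vowel (*ne*, *kithuna*).
*gele* — last vowel /e/ (an unrounded vowel) → -i → *gelei*.
The last vowel of *vobwo* is /o/, which is a rounded vowel, so the suffix is -odo, giving *vobwoodo*.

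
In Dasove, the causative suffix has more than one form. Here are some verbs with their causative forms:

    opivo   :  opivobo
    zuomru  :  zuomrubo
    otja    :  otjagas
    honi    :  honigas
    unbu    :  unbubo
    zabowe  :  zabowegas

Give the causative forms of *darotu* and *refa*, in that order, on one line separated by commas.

darotubo, refagas

The pattern is rounding harmony: -bo when the last vowel of the stem is a rounded vowel (*opivo*, *zuomru*, *unbu*); -gas when the last vowel of the stem is an unrounded vowel (*otja*, *honi*, *zabowe*).
The last vowel of *darotu* is /u/, which is a rounded vowel, so the suffix is -bo, giving *darotubo*.
*refa* — last vowel /a/ (an unrounded vowel) → -gas → *refagas*.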